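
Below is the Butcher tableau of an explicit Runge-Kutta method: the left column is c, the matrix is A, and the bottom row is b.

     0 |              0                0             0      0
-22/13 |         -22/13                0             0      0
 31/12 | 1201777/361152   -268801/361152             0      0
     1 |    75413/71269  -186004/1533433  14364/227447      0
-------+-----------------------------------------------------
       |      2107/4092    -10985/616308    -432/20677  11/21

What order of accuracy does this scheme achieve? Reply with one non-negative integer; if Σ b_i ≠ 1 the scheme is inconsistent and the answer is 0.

4

b = (2107/4092, -10985/616308, -432/20677, 11/21)
c = (0, -22/13, 31/12, 1)
Ac = (0, 0, 20677/16416, 7/19)
Σ b_i: 2107/4092·1 + (-10985/616308)·1 + (-432/20677)·1 + 11/21·1 = 1 ✓
b·c: (-10985/616308)·(-22/13) + (-432/20677)·31/12 + 11/21·1 = 1/2 ✓
b·c²: (-10985/616308)·484/169 + (-432/20677)·961/144 + 11/21·1 = 1/3 ✓
b·Ac: (-432/20677)·20677/16416 + 11/21·7/19 = 1/6 ✓
b·c³: (-10985/616308)·(-10648/2197) + (-432/20677)·29791/1728 + 11/21·1 = 1/4 ✓
b·(c∘Ac): (-432/20677)·640987/196992 + 11/21·7/19 = 1/8 ✓
b·Ac²: (-432/20677)·(-227447/106704) + 11/21·805/10868 = 1/12 ✓
b·A²c: 11/21·7/88 = 1/24 ✓; 4 stages ⇒ order 4.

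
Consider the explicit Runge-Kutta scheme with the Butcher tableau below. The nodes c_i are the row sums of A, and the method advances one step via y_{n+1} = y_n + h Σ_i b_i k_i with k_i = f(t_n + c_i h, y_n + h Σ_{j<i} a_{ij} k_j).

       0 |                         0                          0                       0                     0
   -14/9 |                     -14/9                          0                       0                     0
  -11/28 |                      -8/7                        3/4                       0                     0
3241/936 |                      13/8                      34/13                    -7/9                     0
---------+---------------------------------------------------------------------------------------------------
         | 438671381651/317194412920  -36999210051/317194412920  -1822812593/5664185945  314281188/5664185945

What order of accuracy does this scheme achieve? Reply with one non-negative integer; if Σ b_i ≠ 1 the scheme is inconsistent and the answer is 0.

3

b = (438671381651/317194412920, -36999210051/317194412920, -1822812593/5664185945, 314281188/5664185945)
c = (0, -14/9, -11/28, 3241/936)
Ac = (0, 0, -7/6, -587/156)
Σ b_i: 438671381651/317194412920·1 + (-36999210051/317194412920)·1 + (-1822812593/5664185945)·1 + 314281188/5664185945·1 = 1 ✓
b·c: (-36999210051/317194412920)·(-14/9) + (-1822812593/5664185945)·(-11/28) + 314281188/5664185945·3241/936 = 1/2 ✓
b·c²: (-36999210051/317194412920)·196/81 + (-1822812593/5664185945)·121/784 + 314281188/5664185945·10504081/876096 = 1/3 ✓
b·Ac: (-1822812593/5664185945)·(-7/6) + 314281188/5664185945·(-587/156) = 1/6 ✓
b·c³: (-36999210051/317194412920)·(-2744/729) + (-1822812593/5664185945)·(-1331/21952) + 314281188/5664185945·34043726521/820025856 = 447297811473973/161942165723520 ≠ 1/4 ⇒ order 3.
b·(c∘Ac): (-1822812593/5664185945)·11/24 + 314281188/5664185945·(-1902467/146016) = -59163338171/67970231340 ≠ 1/8
b·Ac²: (-1822812593/5664185945)·49/27 + 314281188/5664185945·732211/117936 = -93251796013/389284052220 ≠ 1/12
b·A²c: 314281188/5664185945·49/54 = 285181078/5664185945 ≠ 1/24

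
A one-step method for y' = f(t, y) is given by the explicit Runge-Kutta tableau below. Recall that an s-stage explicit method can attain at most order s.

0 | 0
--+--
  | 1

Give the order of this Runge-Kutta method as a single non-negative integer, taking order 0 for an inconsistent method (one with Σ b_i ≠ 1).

1

b = (1)
c = (0)
Σ b_i: 1·1 = 1 ✓; 1 stage ⇒ order 1.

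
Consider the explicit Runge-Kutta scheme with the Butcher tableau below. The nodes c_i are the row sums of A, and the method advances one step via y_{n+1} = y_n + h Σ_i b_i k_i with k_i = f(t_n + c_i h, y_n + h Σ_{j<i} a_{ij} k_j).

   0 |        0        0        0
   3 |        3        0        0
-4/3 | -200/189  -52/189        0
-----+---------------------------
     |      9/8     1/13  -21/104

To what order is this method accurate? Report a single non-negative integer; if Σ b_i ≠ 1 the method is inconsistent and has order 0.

b = (9/8, 1/13, -21/104)
c = (0, 3, -4/3)
Ac = (0, 0, -52/63)
Σ b_i: 9/8·1 + 1/13·1 + (-21/104)·1 = 1 ✓
b·c: 1/13·3 + (-21/104)·(-4/3) = 1/2 ✓
b·c²: 1/13·9 + (-21/104)·16/9 = 1/3 ✓
b·Ac: (-21/104)·(-52/63) = 1/6 ✓; 3 stages ⇒ order 3.

3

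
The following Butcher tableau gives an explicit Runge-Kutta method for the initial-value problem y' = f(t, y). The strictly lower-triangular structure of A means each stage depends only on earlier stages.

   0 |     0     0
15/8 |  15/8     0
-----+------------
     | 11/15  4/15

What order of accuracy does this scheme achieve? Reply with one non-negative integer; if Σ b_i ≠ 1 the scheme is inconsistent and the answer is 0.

2

b = (11/15, 4/15)
c = (0, 15/8)
Σ b_i: 11/15·1 + 4/15·1 = 1 ✓
b·c: 4/15·15/8 = 1/2 ✓; 2 stages ⇒ order 2.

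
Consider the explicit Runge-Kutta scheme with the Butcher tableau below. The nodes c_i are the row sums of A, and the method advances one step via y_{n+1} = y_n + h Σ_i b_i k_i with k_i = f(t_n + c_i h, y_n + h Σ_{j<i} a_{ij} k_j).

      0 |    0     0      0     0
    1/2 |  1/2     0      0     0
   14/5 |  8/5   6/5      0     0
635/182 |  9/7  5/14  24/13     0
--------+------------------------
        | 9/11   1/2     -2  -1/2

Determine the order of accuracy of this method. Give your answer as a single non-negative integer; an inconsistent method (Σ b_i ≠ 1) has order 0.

0

b = (9/11, 1/2, -2, -1/2)
c = (0, 1/2, 14/5, 635/182)
Ac = (0, 0, 3/5, 9733/1820)
Σ b_i: 9/11·1 + 1/2·1 + (-2)·1 + (-1/2)·1 = -13/11 ≠ 1 ⇒ order 0.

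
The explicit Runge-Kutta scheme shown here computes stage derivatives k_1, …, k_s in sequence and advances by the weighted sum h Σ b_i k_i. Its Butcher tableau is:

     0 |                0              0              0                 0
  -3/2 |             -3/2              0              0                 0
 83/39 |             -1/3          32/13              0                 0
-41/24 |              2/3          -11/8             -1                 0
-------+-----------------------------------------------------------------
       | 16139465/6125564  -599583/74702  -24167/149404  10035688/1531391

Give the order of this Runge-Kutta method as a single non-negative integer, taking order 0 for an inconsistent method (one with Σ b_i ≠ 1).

3

b = (16139465/6125564, -599583/74702, -24167/149404, 10035688/1531391)
c = (0, -3/2, 83/39, -41/24)
Ac = (0, 0, -48/13, -41/624)
Σ b_i: 16139465/6125564·1 + (-599583/74702)·1 + (-24167/149404)·1 + 10035688/1531391·1 = 1 ✓
b·c: (-599583/74702)·(-3/2) + (-24167/149404)·83/39 + 10035688/1531391·(-41/24) = 1/2 ✓
b·c²: (-599583/74702)·9/4 + (-24167/149404)·6889/1521 + 10035688/1531391·1681/576 = 1/3 ✓
b·Ac: (-24167/149404)·(-48/13) + 10035688/1531391·(-41/624) = 1/6 ✓
b·c³: (-599583/74702)·(-27/8) + (-24167/149404)·571787/59319 + 10035688/1531391·(-68921/13824) = -153666475/21514176 ≠ 1/4 ⇒ order 3.
b·(c∘Ac): (-24167/149404)·(-1328/169) + 10035688/1531391·1681/14976 = 10792921/5378544 ≠ 1/8
b·Ac²: (-24167/149404)·72/13 + 10035688/1531391·(-371027/48672) = -36445061275/716690988 ≠ 1/12
b·A²c: 10035688/1531391·48/13 = 37054848/1531391 ≠ 1/24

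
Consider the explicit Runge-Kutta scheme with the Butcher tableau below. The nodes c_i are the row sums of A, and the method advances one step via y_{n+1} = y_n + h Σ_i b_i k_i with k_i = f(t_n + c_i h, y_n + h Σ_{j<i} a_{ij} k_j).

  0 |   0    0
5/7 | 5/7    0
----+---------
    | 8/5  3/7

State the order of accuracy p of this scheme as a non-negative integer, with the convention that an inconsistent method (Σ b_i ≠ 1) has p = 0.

0

b = (8/5, 3/7)
c = (0, 5/7)
Σ b_i: 8/5·1 + 3/7·1 = 71/35 ≠ 1 ⇒ order 0.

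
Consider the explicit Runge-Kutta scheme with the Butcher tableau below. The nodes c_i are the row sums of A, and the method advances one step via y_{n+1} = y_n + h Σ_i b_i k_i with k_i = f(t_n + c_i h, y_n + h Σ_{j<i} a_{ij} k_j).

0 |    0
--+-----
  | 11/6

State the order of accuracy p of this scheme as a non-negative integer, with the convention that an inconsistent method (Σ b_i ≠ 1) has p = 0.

0

b = (11/6)
c = (0)
Σ b_i: 11/6·1 = 11/6 ≠ 1 ⇒ order 0.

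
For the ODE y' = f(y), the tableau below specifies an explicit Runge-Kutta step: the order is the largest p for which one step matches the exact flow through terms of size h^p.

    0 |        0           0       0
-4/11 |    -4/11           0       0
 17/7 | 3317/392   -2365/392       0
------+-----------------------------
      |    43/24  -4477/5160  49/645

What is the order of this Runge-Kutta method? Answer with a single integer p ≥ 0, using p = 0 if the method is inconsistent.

b = (43/24, -4477/5160, 49/645)
c = (0, -4/11, 17/7)
Ac = (0, 0, 215/98)
Σ b_i: 43/24·1 + (-4477/5160)·1 + 49/645·1 = 1 ✓
b·c: (-4477/5160)·(-4/11) + 49/645·17/7 = 1/2 ✓
b·c²: (-4477/5160)·16/121 + 49/645·289/49 = 1/3 ✓
b·Ac: 49/645·215/98 = 1/6 ✓; 3 stages ⇒ order 3.

3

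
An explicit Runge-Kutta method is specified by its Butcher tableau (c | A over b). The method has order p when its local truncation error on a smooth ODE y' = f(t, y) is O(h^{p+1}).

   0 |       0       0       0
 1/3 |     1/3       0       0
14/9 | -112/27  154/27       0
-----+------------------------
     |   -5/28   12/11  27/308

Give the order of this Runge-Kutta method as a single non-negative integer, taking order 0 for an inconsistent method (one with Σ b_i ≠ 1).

3

b = (-5/28, 12/11, 27/308)
c = (0, 1/3, 14/9)
Ac = (0, 0, 154/81)
Σ b_i: (-5/28)·1 + 12/11·1 + 27/308·1 = 1 ✓
b·c: 12/11·1/3 + 27/308·14/9 = 1/2 ✓
b·c²: 12/11·1/9 + 27/308·196/81 = 1/3 ✓
b·Ac: 27/308·154/81 = 1/6 ✓; 3 stages ⇒ order 3.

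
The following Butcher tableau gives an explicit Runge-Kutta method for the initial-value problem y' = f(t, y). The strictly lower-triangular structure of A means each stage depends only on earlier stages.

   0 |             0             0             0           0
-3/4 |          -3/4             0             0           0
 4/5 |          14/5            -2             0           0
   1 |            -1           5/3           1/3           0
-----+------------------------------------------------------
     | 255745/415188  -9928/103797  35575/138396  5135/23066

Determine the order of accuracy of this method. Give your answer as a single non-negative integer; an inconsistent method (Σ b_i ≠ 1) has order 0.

3

b = (255745/415188, -9928/103797, 35575/138396, 5135/23066)
c = (0, -3/4, 4/5, 1)
Ac = (0, 0, 3/2, -59/60)
Σ b_i: 255745/415188·1 + (-9928/103797)·1 + 35575/138396·1 + 5135/23066·1 = 1 ✓
b·c: (-9928/103797)·(-3/4) + 35575/138396·4/5 + 5135/23066·1 = 1/2 ✓
b·c²: (-9928/103797)·9/16 + 35575/138396·16/25 + 5135/23066·1 = 1/3 ✓
b·Ac: 35575/138396·3/2 + 5135/23066·(-59/60) = 1/6 ✓
b·c³: (-9928/103797)·(-27/64) + 35575/138396·64/125 + 5135/23066·1 = 546089/1383960 ≠ 1/4 ⇒ order 3.
b·(c∘Ac): 35575/138396·6/5 + 5135/23066·(-59/60) = 24787/276792 ≠ 1/8
b·Ac²: 35575/138396·(-9/8) + 5135/23066·1381/1200 = -45647/1383960 ≠ 1/12
b·A²c: 5135/23066·1/2 = 5135/46132 ≠ 1/24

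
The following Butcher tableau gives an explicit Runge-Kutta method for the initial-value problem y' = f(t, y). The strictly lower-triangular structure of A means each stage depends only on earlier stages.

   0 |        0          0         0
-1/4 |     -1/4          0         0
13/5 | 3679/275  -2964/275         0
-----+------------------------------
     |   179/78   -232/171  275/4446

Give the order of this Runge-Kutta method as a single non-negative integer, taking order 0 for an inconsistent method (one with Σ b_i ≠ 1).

b = (179/78, -232/171, 275/4446)
c = (0, -1/4, 13/5)
Ac = (0, 0, 741/275)
Σ b_i: 179/78·1 + (-232/171)·1 + 275/4446·1 = 1 ✓
b·c: (-232/171)·(-1/4) + 275/4446·13/5 = 1/2 ✓
b·c²: (-232/171)·1/16 + 275/4446·169/25 = 1/3 ✓
b·Ac: 275/4446·741/275 = 1/6 ✓; 3 stages ⇒ order 3.

3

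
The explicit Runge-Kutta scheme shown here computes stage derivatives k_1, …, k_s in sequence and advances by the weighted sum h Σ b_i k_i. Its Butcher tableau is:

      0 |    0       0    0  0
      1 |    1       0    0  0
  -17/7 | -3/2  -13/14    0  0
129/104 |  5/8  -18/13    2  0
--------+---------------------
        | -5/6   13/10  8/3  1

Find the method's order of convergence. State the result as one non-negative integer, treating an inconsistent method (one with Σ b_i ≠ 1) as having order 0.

b = (-5/6, 13/10, 8/3, 1)
c = (0, 1, -17/7, 129/104)
Ac = (0, 0, -13/14, -568/91)
Σ b_i: (-5/6)·1 + 13/10·1 + 8/3·1 + 1·1 = 62/15 ≠ 1 ⇒ order 0.

0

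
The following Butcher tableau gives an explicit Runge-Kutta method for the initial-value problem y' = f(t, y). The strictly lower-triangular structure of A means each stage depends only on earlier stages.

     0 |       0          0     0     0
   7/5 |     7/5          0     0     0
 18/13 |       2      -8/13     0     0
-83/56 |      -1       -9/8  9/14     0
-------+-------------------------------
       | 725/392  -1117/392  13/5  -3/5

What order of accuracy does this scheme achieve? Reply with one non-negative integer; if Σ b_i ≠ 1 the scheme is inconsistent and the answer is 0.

b = (725/392, -1117/392, 13/5, -3/5)
c = (0, 7/5, 18/13, -83/56)
Ac = (0, 0, -56/65, -2493/3640)
Σ b_i: 725/392·1 + (-1117/392)·1 + 13/5·1 + (-3/5)·1 = 1 ✓
b·c: (-1117/392)·7/5 + 13/5·18/13 + (-3/5)·(-83/56) = 1/2 ✓
b·c²: (-1117/392)·49/25 + 13/5·324/169 + (-3/5)·6889/3136 = -1955267/1019200 ≠ 1/3 ⇒ order 2.
b·Ac: 13/5·(-56/65) + (-3/5)·(-2493/3640) = -33289/18200 ≠ 1/6

2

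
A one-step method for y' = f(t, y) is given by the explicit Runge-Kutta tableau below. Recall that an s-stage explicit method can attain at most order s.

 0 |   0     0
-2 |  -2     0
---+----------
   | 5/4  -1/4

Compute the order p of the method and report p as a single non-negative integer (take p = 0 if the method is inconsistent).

2

b = (5/4, -1/4)
c = (0, -2)
Σ b_i: 5/4·1 + (-1/4)·1 = 1 ✓
b·c: (-1/4)·(-2) = 1/2 ✓; 2 stages ⇒ order 2.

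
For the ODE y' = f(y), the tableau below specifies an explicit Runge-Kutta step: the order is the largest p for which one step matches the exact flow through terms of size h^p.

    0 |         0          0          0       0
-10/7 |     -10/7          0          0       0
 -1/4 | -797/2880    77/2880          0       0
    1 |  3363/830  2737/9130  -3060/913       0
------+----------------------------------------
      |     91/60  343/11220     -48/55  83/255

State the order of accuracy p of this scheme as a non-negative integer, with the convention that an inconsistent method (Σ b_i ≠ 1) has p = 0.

b = (91/60, 343/11220, -48/55, 83/255)
c = (0, -10/7, -1/4, 1)
Ac = (0, 0, -11/288, 34/83)
Σ b_i: 91/60·1 + 343/11220·1 + (-48/55)·1 + 83/255·1 = 1 ✓
b·c: 343/11220·(-10/7) + (-48/55)·(-1/4) + 83/255·1 = 1/2 ✓
b·c²: 343/11220·100/49 + (-48/55)·1/16 + 83/255·1 = 1/3 ✓
b·Ac: (-48/55)·(-11/288) + 83/255·34/83 = 1/6 ✓
b·c³: 343/11220·(-1000/343) + (-48/55)·(-1/64) + 83/255·1 = 1/4 ✓
b·(c∘Ac): (-48/55)·11/1152 + 83/255·34/83 = 1/8 ✓
b·Ac²: (-48/55)·55/1008 + 83/255·935/2324 = 1/12 ✓
b·A²c: 83/255·85/664 = 1/24 ✓; 4 stages ⇒ order 4.

4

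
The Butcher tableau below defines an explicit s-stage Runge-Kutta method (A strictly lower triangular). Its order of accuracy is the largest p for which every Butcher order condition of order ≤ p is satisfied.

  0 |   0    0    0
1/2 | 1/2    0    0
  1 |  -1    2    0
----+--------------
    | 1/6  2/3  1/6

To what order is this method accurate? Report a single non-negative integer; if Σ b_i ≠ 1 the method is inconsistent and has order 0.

b = (1/6, 2/3, 1/6)
c = (0, 1/2, 1)
Ac = (0, 0, 1)
Σ b_i: 1/6·1 + 2/3·1 + 1/6·1 = 1 ✓
b·c: 2/3·1/2 + 1/6·1 = 1/2 ✓
b·c²: 2/3·1/4 + 1/6·1 = 1/3 ✓
b·Ac: 1/6·1 = 1/6 ✓; 3 stages ⇒ order 3.

3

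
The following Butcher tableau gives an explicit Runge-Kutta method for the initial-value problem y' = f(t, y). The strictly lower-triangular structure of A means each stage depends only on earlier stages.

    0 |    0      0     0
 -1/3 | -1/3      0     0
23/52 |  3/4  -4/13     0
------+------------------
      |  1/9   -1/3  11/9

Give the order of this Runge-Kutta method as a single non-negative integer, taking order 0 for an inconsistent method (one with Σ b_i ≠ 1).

1

b = (1/9, -1/3, 11/9)
c = (0, -1/3, 23/52)
Ac = (0, 0, 4/39)
Σ b_i: 1/9·1 + (-1/3)·1 + 11/9·1 = 1 ✓
b·c: (-1/3)·(-1/3) + 11/9·23/52 = 305/468 ≠ 1/2 ⇒ order 1.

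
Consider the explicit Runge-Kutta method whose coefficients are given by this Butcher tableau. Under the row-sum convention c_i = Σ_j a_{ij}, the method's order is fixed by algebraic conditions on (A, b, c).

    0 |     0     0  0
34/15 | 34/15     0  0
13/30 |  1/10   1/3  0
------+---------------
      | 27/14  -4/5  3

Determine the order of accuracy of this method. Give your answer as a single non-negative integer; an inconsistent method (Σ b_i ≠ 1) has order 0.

0

b = (27/14, -4/5, 3)
c = (0, 34/15, 13/30)
Ac = (0, 0, 34/45)
Σ b_i: 27/14·1 + (-4/5)·1 + 3·1 = 289/70 ≠ 1 ⇒ order 0.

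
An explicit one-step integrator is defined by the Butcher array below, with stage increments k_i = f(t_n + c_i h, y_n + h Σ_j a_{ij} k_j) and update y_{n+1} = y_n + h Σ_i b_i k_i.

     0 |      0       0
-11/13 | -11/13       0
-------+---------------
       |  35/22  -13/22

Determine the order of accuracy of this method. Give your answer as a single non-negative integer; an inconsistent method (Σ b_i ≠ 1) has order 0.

2

b = (35/22, -13/22)
c = (0, -11/13)
Σ b_i: 35/22·1 + (-13/22)·1 = 1 ✓
b·c: (-13/22)·(-11/13) = 1/2 ✓; 2 stages ⇒ order 2.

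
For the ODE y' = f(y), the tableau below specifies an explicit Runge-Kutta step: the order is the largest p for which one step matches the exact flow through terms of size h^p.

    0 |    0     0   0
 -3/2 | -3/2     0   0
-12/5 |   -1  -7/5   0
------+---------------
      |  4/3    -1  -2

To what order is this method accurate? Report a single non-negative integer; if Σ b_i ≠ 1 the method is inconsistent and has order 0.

0

b = (4/3, -1, -2)
c = (0, -3/2, -12/5)
Ac = (0, 0, 21/10)
Σ b_i: 4/3·1 + (-1)·1 + (-2)·1 = -5/3 ≠ 1 ⇒ order 0.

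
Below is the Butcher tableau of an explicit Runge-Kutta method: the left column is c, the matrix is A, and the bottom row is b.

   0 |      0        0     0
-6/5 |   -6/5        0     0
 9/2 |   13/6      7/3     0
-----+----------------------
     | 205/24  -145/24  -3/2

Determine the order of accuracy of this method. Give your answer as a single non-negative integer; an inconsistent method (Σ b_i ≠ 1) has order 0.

2

b = (205/24, -145/24, -3/2)
c = (0, -6/5, 9/2)
Ac = (0, 0, -14/5)
Σ b_i: 205/24·1 + (-145/24)·1 + (-3/2)·1 = 1 ✓
b·c: (-145/24)·(-6/5) + (-3/2)·9/2 = 1/2 ✓
b·c²: (-145/24)·36/25 + (-3/2)·81/4 = -1563/40 ≠ 1/3 ⇒ order 2.
b·Ac: (-3/2)·(-14/5) = 21/5 ≠ 1/6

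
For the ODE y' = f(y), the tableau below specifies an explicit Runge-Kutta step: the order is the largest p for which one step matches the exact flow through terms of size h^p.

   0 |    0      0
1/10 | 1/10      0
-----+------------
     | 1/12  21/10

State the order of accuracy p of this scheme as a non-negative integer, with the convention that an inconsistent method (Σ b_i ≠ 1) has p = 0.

b = (1/12, 21/10)
c = (0, 1/10)
Σ b_i: 1/12·1 + 21/10·1 = 131/60 ≠ 1 ⇒ order 0.

0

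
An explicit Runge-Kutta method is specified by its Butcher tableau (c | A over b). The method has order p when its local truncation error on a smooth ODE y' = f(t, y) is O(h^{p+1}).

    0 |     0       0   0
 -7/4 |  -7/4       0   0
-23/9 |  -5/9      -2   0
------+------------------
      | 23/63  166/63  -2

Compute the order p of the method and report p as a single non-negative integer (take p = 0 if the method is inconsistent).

2

b = (23/63, 166/63, -2)
c = (0, -7/4, -23/9)
Ac = (0, 0, 7/2)
Σ b_i: 23/63·1 + 166/63·1 + (-2)·1 = 1 ✓
b·c: 166/63·(-7/4) + (-2)·(-23/9) = 1/2 ✓
b·c²: 166/63·49/16 + (-2)·529/81 = -3235/648 ≠ 1/3 ⇒ order 2.
b·Ac: (-2)·7/2 = -7 ≠ 1/6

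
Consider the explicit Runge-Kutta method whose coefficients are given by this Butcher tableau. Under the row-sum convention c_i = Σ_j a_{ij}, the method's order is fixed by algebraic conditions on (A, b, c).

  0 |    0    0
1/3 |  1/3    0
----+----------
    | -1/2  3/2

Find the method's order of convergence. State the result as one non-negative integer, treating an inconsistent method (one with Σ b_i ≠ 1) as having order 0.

b = (-1/2, 3/2)
c = (0, 1/3)
Σ b_i: (-1/2)·1 + 3/2·1 = 1 ✓
b·c: 3/2·1/3 = 1/2 ✓; 2 stages ⇒ order 2.

2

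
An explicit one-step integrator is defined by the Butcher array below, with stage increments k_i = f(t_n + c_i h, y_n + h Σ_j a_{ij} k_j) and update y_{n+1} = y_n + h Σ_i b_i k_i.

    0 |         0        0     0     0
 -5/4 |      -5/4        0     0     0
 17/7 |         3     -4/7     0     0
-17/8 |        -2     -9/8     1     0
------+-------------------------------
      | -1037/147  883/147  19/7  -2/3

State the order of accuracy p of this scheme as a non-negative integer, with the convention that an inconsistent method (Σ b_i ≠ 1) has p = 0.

2

b = (-1037/147, 883/147, 19/7, -2/3)
c = (0, -5/4, 17/7, -17/8)
Ac = (0, 0, 5/7, 859/224)
Σ b_i: (-1037/147)·1 + 883/147·1 + 19/7·1 + (-2/3)·1 = 1 ✓
b·c: 883/147·(-5/4) + 19/7·17/7 + (-2/3)·(-17/8) = 1/2 ✓
b·c²: 883/147·25/16 + 19/7·289/49 + (-2/3)·289/64 = 737059/32928 ≠ 1/3 ⇒ order 2.
b·Ac: 19/7·5/7 + (-2/3)·859/224 = -1453/2352 ≠ 1/6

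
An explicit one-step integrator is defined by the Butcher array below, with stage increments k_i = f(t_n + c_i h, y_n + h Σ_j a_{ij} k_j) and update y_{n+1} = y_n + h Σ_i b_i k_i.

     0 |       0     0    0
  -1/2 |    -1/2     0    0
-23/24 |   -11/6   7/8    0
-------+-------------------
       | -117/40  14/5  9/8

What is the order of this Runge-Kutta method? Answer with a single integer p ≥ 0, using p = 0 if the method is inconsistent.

b = (-117/40, 14/5, 9/8)
c = (0, -1/2, -23/24)
Ac = (0, 0, -7/16)
Σ b_i: (-117/40)·1 + 14/5·1 + 9/8·1 = 1 ✓
b·c: 14/5·(-1/2) + 9/8·(-23/24) = -793/320 ≠ 1/2 ⇒ order 1.

1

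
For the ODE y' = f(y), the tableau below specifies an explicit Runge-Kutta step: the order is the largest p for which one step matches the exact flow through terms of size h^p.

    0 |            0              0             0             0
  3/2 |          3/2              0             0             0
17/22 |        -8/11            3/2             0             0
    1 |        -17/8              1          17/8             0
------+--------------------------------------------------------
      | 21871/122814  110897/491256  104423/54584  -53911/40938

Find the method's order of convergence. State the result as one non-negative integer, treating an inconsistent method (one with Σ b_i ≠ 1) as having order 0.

3

b = (21871/122814, 110897/491256, 104423/54584, -53911/40938)
c = (0, 3/2, 17/22, 1)
Ac = (0, 0, 9/4, 553/176)
Σ b_i: 21871/122814·1 + 110897/491256·1 + 104423/54584·1 + (-53911/40938)·1 = 1 ✓
b·c: 110897/491256·3/2 + 104423/54584·17/22 + (-53911/40938)·1 = 1/2 ✓
b·c²: 110897/491256·9/4 + 104423/54584·289/484 + (-53911/40938)·1 = 1/3 ✓
b·Ac: 104423/54584·9/4 + (-53911/40938)·553/176 = 1/6 ✓
b·c³: 110897/491256·27/8 + 104423/54584·4913/10648 + (-53911/40938)·1 = 147559/450318 ≠ 1/4 ⇒ order 3.
b·(c∘Ac): 104423/54584·153/88 + (-53911/40938)·553/176 = -1063219/1310016 ≠ 1/8
b·Ac²: 104423/54584·27/8 + (-53911/40938)·13625/3872 = 410387/225159 ≠ 1/12
b·A²c: (-53911/40938)·153/32 = -2749461/436672 ≠ 1/24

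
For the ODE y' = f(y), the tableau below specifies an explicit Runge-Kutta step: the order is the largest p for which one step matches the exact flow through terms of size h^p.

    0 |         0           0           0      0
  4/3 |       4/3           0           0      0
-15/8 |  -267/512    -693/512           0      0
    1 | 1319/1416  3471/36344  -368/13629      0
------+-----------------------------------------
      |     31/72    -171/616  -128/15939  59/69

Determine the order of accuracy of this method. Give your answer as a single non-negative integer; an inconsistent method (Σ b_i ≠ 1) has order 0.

4

b = (31/72, -171/616, -128/15939, 59/69)
c = (0, 4/3, -15/8, 1)
Ac = (0, 0, -231/128, 21/118)
Σ b_i: 31/72·1 + (-171/616)·1 + (-128/15939)·1 + 59/69·1 = 1 ✓
b·c: (-171/616)·4/3 + (-128/15939)·(-15/8) + 59/69·1 = 1/2 ✓
b·c²: (-171/616)·16/9 + (-128/15939)·225/64 + 59/69·1 = 1/3 ✓
b·Ac: (-128/15939)·(-231/128) + 59/69·21/118 = 1/6 ✓
b·c³: (-171/616)·64/27 + (-128/15939)·(-3375/512) + 59/69·1 = 1/4 ✓
b·(c∘Ac): (-128/15939)·3465/1024 + 59/69·21/118 = 1/8 ✓
b·Ac²: (-128/15939)·(-77/32) + 59/69·53/708 = 1/12 ✓
b·A²c: 59/69·23/472 = 1/24 ✓; 4 stages ⇒ order 4.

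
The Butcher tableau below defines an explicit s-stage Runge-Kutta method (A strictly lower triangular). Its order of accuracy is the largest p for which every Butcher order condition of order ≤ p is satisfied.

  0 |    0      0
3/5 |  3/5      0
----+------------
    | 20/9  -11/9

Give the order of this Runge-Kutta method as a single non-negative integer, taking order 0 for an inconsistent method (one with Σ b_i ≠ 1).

b = (20/9, -11/9)
c = (0, 3/5)
Σ b_i: 20/9·1 + (-11/9)·1 = 1 ✓
b·c: (-11/9)·3/5 = -11/15 ≠ 1/2 ⇒ order 1.

1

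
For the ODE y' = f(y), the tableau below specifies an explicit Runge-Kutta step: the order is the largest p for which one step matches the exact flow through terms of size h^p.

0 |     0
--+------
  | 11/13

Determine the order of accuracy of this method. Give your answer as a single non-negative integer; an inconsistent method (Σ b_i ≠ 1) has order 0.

0

b = (11/13)
c = (0)
Σ b_i: 11/13·1 = 11/13 ≠ 1 ⇒ order 0.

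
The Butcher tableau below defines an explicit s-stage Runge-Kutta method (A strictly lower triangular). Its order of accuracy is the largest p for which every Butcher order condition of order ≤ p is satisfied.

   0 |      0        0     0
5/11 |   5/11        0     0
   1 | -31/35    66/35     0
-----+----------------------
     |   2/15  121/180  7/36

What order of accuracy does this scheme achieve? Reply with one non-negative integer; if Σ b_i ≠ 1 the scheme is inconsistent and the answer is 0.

b = (2/15, 121/180, 7/36)
c = (0, 5/11, 1)
Ac = (0, 0, 6/7)
Σ b_i: 2/15·1 + 121/180·1 + 7/36·1 = 1 ✓
b·c: 121/180·5/11 + 7/36·1 = 1/2 ✓
b·c²: 121/180·25/121 + 7/36·1 = 1/3 ✓
b·Ac: 7/36·6/7 = 1/6 ✓; 3 stages ⇒ order 3.

3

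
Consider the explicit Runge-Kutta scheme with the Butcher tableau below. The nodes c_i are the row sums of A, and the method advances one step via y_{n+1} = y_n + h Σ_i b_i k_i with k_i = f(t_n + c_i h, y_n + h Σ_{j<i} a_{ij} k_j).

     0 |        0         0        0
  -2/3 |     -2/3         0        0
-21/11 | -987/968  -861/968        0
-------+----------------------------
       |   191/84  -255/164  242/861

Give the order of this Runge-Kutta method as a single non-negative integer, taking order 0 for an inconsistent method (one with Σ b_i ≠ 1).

3

b = (191/84, -255/164, 242/861)
c = (0, -2/3, -21/11)
Ac = (0, 0, 287/484)
Σ b_i: 191/84·1 + (-255/164)·1 + 242/861·1 = 1 ✓
b·c: (-255/164)·(-2/3) + 242/861·(-21/11) = 1/2 ✓
b·c²: (-255/164)·4/9 + 242/861·441/121 = 1/3 ✓
b·Ac: 242/861·287/484 = 1/6 ✓; 3 stages ⇒ order 3.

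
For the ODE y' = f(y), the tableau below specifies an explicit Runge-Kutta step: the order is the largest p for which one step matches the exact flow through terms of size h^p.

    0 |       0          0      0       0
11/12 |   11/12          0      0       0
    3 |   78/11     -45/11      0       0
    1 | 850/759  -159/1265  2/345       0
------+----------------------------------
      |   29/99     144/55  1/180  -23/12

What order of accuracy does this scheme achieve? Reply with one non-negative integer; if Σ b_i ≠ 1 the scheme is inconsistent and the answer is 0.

b = (29/99, 144/55, 1/180, -23/12)
c = (0, 11/12, 3, 1)
Ac = (0, 0, -15/4, -9/92)
Σ b_i: 29/99·1 + 144/55·1 + 1/180·1 + (-23/12)·1 = 1 ✓
b·c: 144/55·11/12 + 1/180·3 + (-23/12)·1 = 1/2 ✓
b·c²: 144/55·121/144 + 1/180·9 + (-23/12)·1 = 1/3 ✓
b·Ac: 1/180·(-15/4) + (-23/12)·(-9/92) = 1/6 ✓
b·c³: 144/55·1331/1728 + 1/180·27 + (-23/12)·1 = 1/4 ✓
b·(c∘Ac): 1/180·(-45/4) + (-23/12)·(-9/92) = 1/8 ✓
b·Ac²: 1/180·(-55/16) + (-23/12)·(-59/1104) = 1/12 ✓
b·A²c: (-23/12)·(-1/46) = 1/24 ✓; 4 stages ⇒ order 4.

4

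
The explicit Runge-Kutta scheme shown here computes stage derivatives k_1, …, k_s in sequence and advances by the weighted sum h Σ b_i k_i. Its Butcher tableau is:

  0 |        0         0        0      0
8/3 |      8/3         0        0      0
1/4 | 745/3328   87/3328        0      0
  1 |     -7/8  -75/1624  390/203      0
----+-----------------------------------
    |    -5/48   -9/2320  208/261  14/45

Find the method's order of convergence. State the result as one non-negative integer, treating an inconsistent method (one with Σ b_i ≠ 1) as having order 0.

b = (-5/48, -9/2320, 208/261, 14/45)
c = (0, 8/3, 1/4, 1)
Ac = (0, 0, 29/416, 5/14)
Σ b_i: (-5/48)·1 + (-9/2320)·1 + 208/261·1 + 14/45·1 = 1 ✓
b·c: (-9/2320)·8/3 + 208/261·1/4 + 14/45·1 = 1/2 ✓
b·c²: (-9/2320)·64/9 + 208/261·1/16 + 14/45·1 = 1/3 ✓
b·Ac: 208/261·29/416 + 14/45·5/14 = 1/6 ✓
b·c³: (-9/2320)·512/27 + 208/261·1/64 + 14/45·1 = 1/4 ✓
b·(c∘Ac): 208/261·29/1664 + 14/45·5/14 = 1/8 ✓
b·Ac²: 208/261·29/156 + 14/45·(-5/24) = 1/12 ✓
b·A²c: 14/45·15/112 = 1/24 ✓; 4 stages ⇒ order 4.

4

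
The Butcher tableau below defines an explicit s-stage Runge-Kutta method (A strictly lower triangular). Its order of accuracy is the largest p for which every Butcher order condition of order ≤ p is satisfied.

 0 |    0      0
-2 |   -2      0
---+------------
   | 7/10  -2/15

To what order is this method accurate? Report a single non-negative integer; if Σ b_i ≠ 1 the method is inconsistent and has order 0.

0

b = (7/10, -2/15)
c = (0, -2)
Σ b_i: 7/10·1 + (-2/15)·1 = 17/30 ≠ 1 ⇒ order 0.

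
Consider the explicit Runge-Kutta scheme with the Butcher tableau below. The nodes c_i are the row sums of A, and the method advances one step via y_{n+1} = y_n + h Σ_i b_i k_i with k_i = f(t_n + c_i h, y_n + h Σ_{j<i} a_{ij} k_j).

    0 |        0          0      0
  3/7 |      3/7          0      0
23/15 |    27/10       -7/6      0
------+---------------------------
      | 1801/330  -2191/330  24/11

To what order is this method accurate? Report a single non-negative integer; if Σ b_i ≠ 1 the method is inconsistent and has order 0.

b = (1801/330, -2191/330, 24/11)
c = (0, 3/7, 23/15)
Ac = (0, 0, -1/2)
Σ b_i: 1801/330·1 + (-2191/330)·1 + 24/11·1 = 1 ✓
b·c: (-2191/330)·3/7 + 24/11·23/15 = 1/2 ✓
b·c²: (-2191/330)·9/49 + 24/11·529/225 = 45163/11550 ≠ 1/3 ⇒ order 2.
b·Ac: 24/11·(-1/2) = -12/11 ≠ 1/6

2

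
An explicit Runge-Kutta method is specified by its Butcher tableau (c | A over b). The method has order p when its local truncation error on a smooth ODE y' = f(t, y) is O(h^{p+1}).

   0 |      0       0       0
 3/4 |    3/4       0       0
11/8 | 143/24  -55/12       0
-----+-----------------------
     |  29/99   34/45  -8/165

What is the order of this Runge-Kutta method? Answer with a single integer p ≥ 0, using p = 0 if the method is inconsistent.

3

b = (29/99, 34/45, -8/165)
c = (0, 3/4, 11/8)
Ac = (0, 0, -55/16)
Σ b_i: 29/99·1 + 34/45·1 + (-8/165)·1 = 1 ✓
b·c: 34/45·3/4 + (-8/165)·11/8 = 1/2 ✓
b·c²: 34/45·9/16 + (-8/165)·121/64 = 1/3 ✓
b·Ac: (-8/165)·(-55/16) = 1/6 ✓; 3 stages ⇒ order 3.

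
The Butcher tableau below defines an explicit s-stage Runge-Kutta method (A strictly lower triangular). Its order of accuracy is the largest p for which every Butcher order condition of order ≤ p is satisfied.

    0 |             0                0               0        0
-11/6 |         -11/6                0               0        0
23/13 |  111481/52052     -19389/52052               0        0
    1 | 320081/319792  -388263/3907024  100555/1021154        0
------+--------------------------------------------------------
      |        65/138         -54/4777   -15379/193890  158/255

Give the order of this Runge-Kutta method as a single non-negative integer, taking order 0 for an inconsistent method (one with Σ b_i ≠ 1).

b = (65/138, -54/4777, -15379/193890, 158/255)
c = (0, -11/6, 23/13, 1)
Ac = (0, 0, 6463/9464, 901/2528)
Σ b_i: 65/138·1 + (-54/4777)·1 + (-15379/193890)·1 + 158/255·1 = 1 ✓
b·c: (-54/4777)·(-11/6) + (-15379/193890)·23/13 + 158/255·1 = 1/2 ✓
b·c²: (-54/4777)·121/36 + (-15379/193890)·529/169 + 158/255·1 = 1/3 ✓
b·Ac: (-15379/193890)·6463/9464 + 158/255·901/2528 = 1/6 ✓
b·c³: (-54/4777)·(-1331/216) + (-15379/193890)·12167/2197 + 158/255·1 = 1/4 ✓
b·(c∘Ac): (-15379/193890)·148649/123032 + 158/255·901/2528 = 1/8 ✓
b·Ac²: (-15379/193890)·(-71093/56784) + 158/255·(-391/15168) = 1/12 ✓
b·A²c: 158/255·85/1264 = 1/24 ✓; 4 stages ⇒ order 4.

4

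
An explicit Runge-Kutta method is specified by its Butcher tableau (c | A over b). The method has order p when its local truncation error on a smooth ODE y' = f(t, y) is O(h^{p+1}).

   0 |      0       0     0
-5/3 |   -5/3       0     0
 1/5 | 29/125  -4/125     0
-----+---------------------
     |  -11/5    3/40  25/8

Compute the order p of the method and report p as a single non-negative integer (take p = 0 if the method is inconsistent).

3

b = (-11/5, 3/40, 25/8)
c = (0, -5/3, 1/5)
Ac = (0, 0, 4/75)
Σ b_i: (-11/5)·1 + 3/40·1 + 25/8·1 = 1 ✓
b·c: 3/40·(-5/3) + 25/8·1/5 = 1/2 ✓
b·c²: 3/40·25/9 + 25/8·1/25 = 1/3 ✓
b·Ac: 25/8·4/75 = 1/6 ✓; 3 stages ⇒ order 3.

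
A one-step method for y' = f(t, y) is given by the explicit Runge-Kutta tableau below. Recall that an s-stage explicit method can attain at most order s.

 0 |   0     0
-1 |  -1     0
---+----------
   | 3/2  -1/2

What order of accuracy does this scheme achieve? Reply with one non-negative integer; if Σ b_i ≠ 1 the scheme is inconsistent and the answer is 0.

2

b = (3/2, -1/2)
c = (0, -1)
Σ b_i: 3/2·1 + (-1/2)·1 = 1 ✓
b·c: (-1/2)·(-1) = 1/2 ✓; 2 stages ⇒ order 2.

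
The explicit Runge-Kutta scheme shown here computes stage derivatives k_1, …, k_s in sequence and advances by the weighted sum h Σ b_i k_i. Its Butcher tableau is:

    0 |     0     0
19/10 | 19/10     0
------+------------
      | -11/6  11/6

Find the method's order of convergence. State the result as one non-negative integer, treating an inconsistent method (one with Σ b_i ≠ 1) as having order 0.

b = (-11/6, 11/6)
c = (0, 19/10)
Σ b_i: (-11/6)·1 + 11/6·1 = 0 ≠ 1 ⇒ order 0.

0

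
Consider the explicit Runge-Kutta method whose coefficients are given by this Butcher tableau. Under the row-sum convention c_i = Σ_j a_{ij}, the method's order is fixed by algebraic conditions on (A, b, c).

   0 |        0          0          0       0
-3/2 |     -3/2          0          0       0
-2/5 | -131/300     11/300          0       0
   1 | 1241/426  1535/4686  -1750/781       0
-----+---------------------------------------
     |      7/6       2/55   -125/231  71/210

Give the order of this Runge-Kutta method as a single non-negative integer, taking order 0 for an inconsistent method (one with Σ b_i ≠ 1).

b = (7/6, 2/55, -125/231, 71/210)
c = (0, -3/2, -2/5, 1)
Ac = (0, 0, -11/200, 115/284)
Σ b_i: 7/6·1 + 2/55·1 + (-125/231)·1 + 71/210·1 = 1 ✓
b·c: 2/55·(-3/2) + (-125/231)·(-2/5) + 71/210·1 = 1/2 ✓
b·c²: 2/55·9/4 + (-125/231)·4/25 + 71/210·1 = 1/3 ✓
b·Ac: (-125/231)·(-11/200) + 71/210·115/284 = 1/6 ✓
b·c³: 2/55·(-27/8) + (-125/231)·(-8/125) + 71/210·1 = 1/4 ✓
b·(c∘Ac): (-125/231)·11/500 + 71/210·115/284 = 1/8 ✓
b·Ac²: (-125/231)·33/400 + 71/210·215/568 = 1/12 ✓
b·A²c: 71/210·35/284 = 1/24 ✓; 4 stages ⇒ order 4.

4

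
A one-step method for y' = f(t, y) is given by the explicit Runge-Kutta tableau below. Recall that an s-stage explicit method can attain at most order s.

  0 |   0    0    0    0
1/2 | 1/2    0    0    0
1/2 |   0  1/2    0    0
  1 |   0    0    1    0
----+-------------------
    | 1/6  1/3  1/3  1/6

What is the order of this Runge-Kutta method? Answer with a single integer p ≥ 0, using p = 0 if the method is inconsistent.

b = (1/6, 1/3, 1/3, 1/6)
c = (0, 1/2, 1/2, 1)
Ac = (0, 0, 1/4, 1/2)
Σ b_i: 1/6·1 + 1/3·1 + 1/3·1 + 1/6·1 = 1 ✓
b·c: 1/3·1/2 + 1/3·1/2 + 1/6·1 = 1/2 ✓
b·c²: 1/3·1/4 + 1/3·1/4 + 1/6·1 = 1/3 ✓
b·Ac: 1/3·1/4 + 1/6·1/2 = 1/6 ✓
b·c³: 1/3·1/8 + 1/3·1/8 + 1/6·1 = 1/4 ✓
b·(c∘Ac): 1/3·1/8 + 1/6·1/2 = 1/8 ✓
b·Ac²: 1/3·1/8 + 1/6·1/4 = 1/12 ✓
b·A²c: 1/6·1/4 = 1/24 ✓; 4 stages ⇒ order 4.

4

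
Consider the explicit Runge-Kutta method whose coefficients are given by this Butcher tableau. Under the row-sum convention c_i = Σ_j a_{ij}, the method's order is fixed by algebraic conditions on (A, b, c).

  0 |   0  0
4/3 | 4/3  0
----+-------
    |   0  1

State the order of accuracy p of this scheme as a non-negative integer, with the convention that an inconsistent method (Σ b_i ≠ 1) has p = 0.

1

b = (0, 1)
c = (0, 4/3)
Σ b_i: 1·1 = 1 ✓
b·c: 1·4/3 = 4/3 ≠ 1/2 ⇒ order 1.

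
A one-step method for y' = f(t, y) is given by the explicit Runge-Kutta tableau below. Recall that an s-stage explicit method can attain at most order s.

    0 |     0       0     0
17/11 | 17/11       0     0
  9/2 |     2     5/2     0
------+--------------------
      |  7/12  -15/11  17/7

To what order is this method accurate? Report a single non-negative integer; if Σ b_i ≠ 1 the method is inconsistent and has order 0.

0

b = (7/12, -15/11, 17/7)
c = (0, 17/11, 9/2)
Ac = (0, 0, 85/22)
Σ b_i: 7/12·1 + (-15/11)·1 + 17/7·1 = 1523/924 ≠ 1 ⇒ order 0.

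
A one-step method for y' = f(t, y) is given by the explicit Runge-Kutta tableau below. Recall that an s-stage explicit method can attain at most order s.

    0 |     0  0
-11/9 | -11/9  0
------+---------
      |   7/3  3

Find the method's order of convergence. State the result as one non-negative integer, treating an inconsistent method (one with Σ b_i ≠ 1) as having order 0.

0

b = (7/3, 3)
c = (0, -11/9)
Σ b_i: 7/3·1 + 3·1 = 16/3 ≠ 1 ⇒ order 0.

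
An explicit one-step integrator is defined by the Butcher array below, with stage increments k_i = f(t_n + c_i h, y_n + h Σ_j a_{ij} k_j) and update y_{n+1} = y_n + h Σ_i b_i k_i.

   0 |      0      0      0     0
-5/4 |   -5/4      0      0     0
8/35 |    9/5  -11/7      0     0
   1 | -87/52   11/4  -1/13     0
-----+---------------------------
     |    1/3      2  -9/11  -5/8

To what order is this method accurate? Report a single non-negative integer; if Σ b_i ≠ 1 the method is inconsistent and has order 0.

0

b = (1/3, 2, -9/11, -5/8)
c = (0, -5/4, 8/35, 1)
Ac = (0, 0, 55/28, -25153/7280)
Σ b_i: 1/3·1 + 2·1 + (-9/11)·1 + (-5/8)·1 = 235/264 ≠ 1 ⇒ order 0.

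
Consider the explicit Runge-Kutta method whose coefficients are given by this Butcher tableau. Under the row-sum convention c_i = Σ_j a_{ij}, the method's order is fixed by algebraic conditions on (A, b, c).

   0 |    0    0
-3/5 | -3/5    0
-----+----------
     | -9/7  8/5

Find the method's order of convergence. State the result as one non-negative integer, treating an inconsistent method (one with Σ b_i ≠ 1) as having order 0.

b = (-9/7, 8/5)
c = (0, -3/5)
Σ b_i: (-9/7)·1 + 8/5·1 = 11/35 ≠ 1 ⇒ order 0.

0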